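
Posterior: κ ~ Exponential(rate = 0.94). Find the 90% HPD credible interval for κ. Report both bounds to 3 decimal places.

[0.000, 2.450]

The exponential density is strictly decreasing on [0, ∞), so the HPD interval is anchored at 0: [0, q] with P(κ ≤ q) = 0.90.
q = −ln(1 − 0.90) / 0.94 = 2.3026 / 0.94 = 2.450.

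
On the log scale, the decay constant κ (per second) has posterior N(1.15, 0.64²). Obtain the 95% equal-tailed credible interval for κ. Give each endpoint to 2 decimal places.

On the log scale the 95% interval is 1.15 ± 1.960 × 0.64 = [-0.1044, 2.4044].
Exponentiate: [e^-0.1044, e^2.4044] = [0.90, 11.07].

[0.90, 11.07]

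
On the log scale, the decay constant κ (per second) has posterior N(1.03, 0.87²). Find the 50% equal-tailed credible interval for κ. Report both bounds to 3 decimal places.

On the log scale the 50% interval is 1.03 ± 0.674 × 0.87 = [0.4432, 1.6168].
Exponentiate: [e^0.4432, e^1.6168] = [1.558, 5.037].

[1.558, 5.037]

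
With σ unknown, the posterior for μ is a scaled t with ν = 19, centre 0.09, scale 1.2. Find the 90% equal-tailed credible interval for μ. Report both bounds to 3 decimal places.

[-1.985, 2.165]

The t_19 distribution is symmetric; the 90% interval is 0.09 ± t·1.2 with t_{0.95,19} = 1.729.
Half-width: 1.729 × 1.2 = 2.075.
0.09 − 2.075 = -1.985; 0.09 + 2.075 = 2.165.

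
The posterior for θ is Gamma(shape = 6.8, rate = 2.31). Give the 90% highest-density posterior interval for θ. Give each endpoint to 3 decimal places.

[1.148, 4.673]

The posterior is unimodal and skewed, so the HPD interval has equal density at both endpoints and is the shortest 90% interval.
Solving f(1.148) = f(4.673) with F(4.673) − F(1.148) = 0.90 gives [1.148, 4.673].
For comparison, the equal-tailed interval is [1.363, 5.012]; the HPD is narrower and shifted toward the mode.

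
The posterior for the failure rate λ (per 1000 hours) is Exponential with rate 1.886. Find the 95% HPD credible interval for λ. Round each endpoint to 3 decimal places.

[0.000, 1.588]

The exponential density is strictly decreasing on [0, ∞), so the HPD interval is anchored at 0: [0, q] with P(λ ≤ q) = 0.95.
q = −ln(1 − 0.95) / 1.886 = 2.9957 / 1.886 = 1.588.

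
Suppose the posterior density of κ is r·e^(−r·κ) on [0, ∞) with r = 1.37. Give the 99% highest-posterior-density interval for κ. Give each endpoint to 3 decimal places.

The exponential density is strictly decreasing on [0, ∞), so the HPD interval is anchored at 0: [0, q] with P(κ ≤ q) = 0.99.
q = −ln(1 − 0.99) / 1.37 = 4.6052 / 1.37 = 3.361.

[0.000, 3.361]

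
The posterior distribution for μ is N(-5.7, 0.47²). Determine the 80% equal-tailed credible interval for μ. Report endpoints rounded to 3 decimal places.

[-6.302, -5.098]

The posterior is symmetric, so the 80% equal-tailed interval is μ = -5.7 ± z·0.47 with z = 1.282.
Half-width: 1.282 × 0.47 = 0.602.
-5.7 − 0.602 = -6.302; -5.7 + 0.602 = -5.098.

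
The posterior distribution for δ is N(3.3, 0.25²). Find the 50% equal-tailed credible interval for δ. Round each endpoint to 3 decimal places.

[3.131, 3.469]

The posterior is symmetric, so the 50% equal-tailed interval is δ = 3.3 ± z·0.25 with z = 0.674.
Half-width: 0.674 × 0.25 = 0.169.
3.3 − 0.169 = 3.131; 3.3 + 0.169 = 3.469.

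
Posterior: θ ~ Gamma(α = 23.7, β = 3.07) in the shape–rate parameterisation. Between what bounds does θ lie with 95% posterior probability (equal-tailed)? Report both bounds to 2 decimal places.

[4.93, 11.12]

Posterior: Gamma(shape 23.7, rate 3.07).
Equal-tailed 95% interval: Gamma(23.7, 3.07) quantiles at 0.025 and 0.975.
Posterior mean ≈ 7.72, SD ≈ 1.59; a Normal approximation gives roughly [4.61, 10.83].
Exact: lower = 4.93; upper = 11.12.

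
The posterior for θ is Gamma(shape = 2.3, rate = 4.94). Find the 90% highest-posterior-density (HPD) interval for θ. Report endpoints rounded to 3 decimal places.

The posterior is unimodal and skewed, so the HPD interval has equal density at both endpoints and is the shortest 90% interval.
Solving f(0.034) = f(0.892) with F(0.892) − F(0.034) = 0.90 gives [0.034, 0.892].
For comparison, the equal-tailed interval is [0.098, 1.057]; the HPD is narrower and shifted toward the mode.

[0.034, 0.892]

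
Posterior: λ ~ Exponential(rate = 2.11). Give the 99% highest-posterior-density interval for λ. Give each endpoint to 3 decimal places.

The exponential density is strictly decreasing on [0, ∞), so the HPD interval is anchored at 0: [0, q] with P(λ ≤ q) = 0.99.
q = −ln(1 − 0.99) / 2.11 = 4.6052 / 2.11 = 2.183.

[0.000, 2.183]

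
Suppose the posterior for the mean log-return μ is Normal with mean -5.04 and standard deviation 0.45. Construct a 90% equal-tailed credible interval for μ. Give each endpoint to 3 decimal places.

[-5.780, -4.300]

The posterior is symmetric, so the 90% equal-tailed interval is μ = -5.04 ± z·0.45 with z = 1.645.
Half-width: 1.645 × 0.45 = 0.740.
-5.04 − 0.740 = -5.780; -5.04 + 0.740 = -4.300.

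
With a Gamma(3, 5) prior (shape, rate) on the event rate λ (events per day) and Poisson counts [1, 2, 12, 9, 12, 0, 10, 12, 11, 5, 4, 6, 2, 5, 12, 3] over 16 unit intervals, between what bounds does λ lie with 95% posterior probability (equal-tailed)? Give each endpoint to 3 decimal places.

Posterior: Gamma(3+106, 5+16) = Gamma(109, 21) (shape, rate).
Equal-tailed 95% interval: Gamma(109, 21) quantiles at 0.025 and 0.975.
Posterior mean ≈ 5.190, SD ≈ 0.497; a Normal approximation gives roughly [4.216, 6.165].
Exact: lower = 4.262; upper = 6.209.

[4.262, 6.209]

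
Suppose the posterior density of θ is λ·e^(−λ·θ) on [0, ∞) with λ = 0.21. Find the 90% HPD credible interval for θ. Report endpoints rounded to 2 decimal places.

[0.00, 10.96]

The exponential density is strictly decreasing on [0, ∞), so the HPD interval is anchored at 0: [0, q] with P(θ ≤ q) = 0.90.
q = −ln(1 − 0.90) / 0.21 = 2.3026 / 0.21 = 10.96.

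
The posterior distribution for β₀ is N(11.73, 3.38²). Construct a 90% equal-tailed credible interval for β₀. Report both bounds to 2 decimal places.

[6.17, 17.29]

The posterior is symmetric, so the 90% equal-tailed interval is β₀ = 11.73 ± z·3.38 with z = 1.645.
Half-width: 1.645 × 3.38 = 5.56.
11.73 − 5.56 = 6.17; 11.73 + 5.56 = 17.29.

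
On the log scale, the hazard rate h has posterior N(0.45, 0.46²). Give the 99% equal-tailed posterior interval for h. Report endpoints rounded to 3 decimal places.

[0.480, 5.129]

On the log scale the 99% interval is 0.45 ± 2.576 × 0.46 = [-0.7349, 1.6349].
Exponentiate: [e^-0.7349, e^1.6349] = [0.480, 5.129].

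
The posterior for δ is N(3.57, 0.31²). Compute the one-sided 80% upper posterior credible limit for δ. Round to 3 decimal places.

3.831

Need U with P(δ ≤ U) = 0.80: U = 3.57 + z_{0.2}·0.31.
z = 0.842; U = 3.57 + 0.842 × 0.31 = 3.831.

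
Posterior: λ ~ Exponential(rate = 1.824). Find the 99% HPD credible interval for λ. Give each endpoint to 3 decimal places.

The exponential density is strictly decreasing on [0, ∞), so the HPD interval is anchored at 0: [0, q] with P(λ ≤ q) = 0.99.
q = −ln(1 − 0.99) / 1.824 = 4.6052 / 1.824 = 2.525.

[0.000, 2.525]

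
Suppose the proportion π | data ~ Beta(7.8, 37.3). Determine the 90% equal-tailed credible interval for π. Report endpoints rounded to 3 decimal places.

[0.090, 0.272]

Posterior: Beta(7.8, 37.3).
Equal-tailed 90% interval: the 0.05 and 0.95 quantiles of Beta(7.8, 37.3).
Posterior mean ≈ 0.173, SD ≈ 0.056; a Normal approximation gives roughly [0.081, 0.265].
Exact: F⁻¹(0.05) = 0.090; F⁻¹(0.95) = 0.272.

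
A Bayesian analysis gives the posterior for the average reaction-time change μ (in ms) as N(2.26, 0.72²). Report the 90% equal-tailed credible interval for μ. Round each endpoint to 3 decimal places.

[1.076, 3.444]

The posterior is symmetric, so the 90% equal-tailed interval is μ = 2.26 ± z·0.72 with z = 1.645.
Half-width: 1.645 × 0.72 = 1.184.
2.26 − 1.184 = 1.076; 2.26 + 1.184 = 3.444.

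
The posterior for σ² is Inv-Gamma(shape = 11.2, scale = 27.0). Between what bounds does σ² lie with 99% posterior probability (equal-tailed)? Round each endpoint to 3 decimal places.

[1.246, 6.075]

Inverse-Gamma(11.2, 27.0) quantiles: F⁻¹(0.005) and F⁻¹(0.995).
Equivalently, 1/σ² ~ Gamma(11.2, rate = 27.0); invert its 0.995 and 0.005 quantiles.
Posterior mean ≈ 2.647, SD ≈ 0.873; a Normal approximation gives roughly [0.399, 4.895].
Exact: lower = 1.246; upper = 6.075.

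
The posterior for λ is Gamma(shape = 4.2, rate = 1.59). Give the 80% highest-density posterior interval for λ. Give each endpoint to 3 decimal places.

[0.871, 3.874]

The posterior is unimodal and skewed, so the HPD interval has equal density at both endpoints and is the shortest 80% interval.
Solving f(0.871) = f(3.874) with F(3.874) − F(0.871) = 0.80 gives [0.871, 3.874].
For comparison, the equal-tailed interval is [1.182, 4.369]; the HPD is narrower and shifted toward the mode.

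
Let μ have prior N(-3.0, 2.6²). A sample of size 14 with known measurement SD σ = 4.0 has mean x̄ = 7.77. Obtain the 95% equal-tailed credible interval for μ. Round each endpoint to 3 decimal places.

Posterior precision = 1/2.6² + 14/4.0² = 0.1479 + 0.8750 = 1.0229, so posterior SD = 0.9887.
Posterior mean = (-3.0/2.6² + 14·7.77/4.0²) / 1.0229 = 6.2125.
Interval: 6.2125 ± 1.960 × 0.9887 → [4.275, 8.150].

[4.275, 8.150]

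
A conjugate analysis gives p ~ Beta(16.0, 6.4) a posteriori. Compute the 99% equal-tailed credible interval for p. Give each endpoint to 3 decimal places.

Posterior: Beta(16.0, 6.4).
Equal-tailed 99% interval: the 0.005 and 0.995 quantiles of Beta(16.0, 6.4).
Posterior mean ≈ 0.714, SD ≈ 0.093; a Normal approximation gives roughly [0.474, 0.955].
Exact: F⁻¹(0.005) = 0.449; F⁻¹(0.995) = 0.911.

[0.449, 0.911]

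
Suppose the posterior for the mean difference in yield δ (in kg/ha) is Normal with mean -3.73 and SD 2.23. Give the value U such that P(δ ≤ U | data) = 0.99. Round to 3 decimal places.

Need U with P(δ ≤ U) = 0.99: U = -3.73 + z_{0.01}·2.23.
z = 2.326; U = -3.73 + 2.326 × 2.23 = 1.458.

1.458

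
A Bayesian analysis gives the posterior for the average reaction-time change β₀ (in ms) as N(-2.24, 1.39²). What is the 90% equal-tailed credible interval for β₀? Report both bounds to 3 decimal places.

The posterior is symmetric, so the 90% equal-tailed interval is β₀ = -2.24 ± z·1.39 with z = 1.645.
Half-width: 1.645 × 1.39 = 2.286.
-2.24 − 2.286 = -4.526; -2.24 + 2.286 = 0.046.

[-4.526, 0.046]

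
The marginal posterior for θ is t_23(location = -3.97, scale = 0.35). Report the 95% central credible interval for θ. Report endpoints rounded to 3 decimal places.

The t_23 distribution is symmetric; the 95% interval is -3.97 ± t·0.35 with t_{0.975,23} = 2.069.
Half-width: 2.069 × 0.35 = 0.724.
-3.97 − 0.724 = -4.694; -3.97 + 0.724 = -3.246.

[-4.694, -3.246]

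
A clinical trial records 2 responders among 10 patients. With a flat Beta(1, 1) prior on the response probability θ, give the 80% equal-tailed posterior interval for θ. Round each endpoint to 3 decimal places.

[0.105, 0.415]

Posterior: Beta(1+2, 1+8) = Beta(3, 9).
Equal-tailed 80% interval: the 0.1 and 0.9 quantiles of Beta(3, 9).
Posterior mean ≈ 0.250, SD ≈ 0.120; a Normal approximation gives roughly [0.096, 0.404].
Exact: F⁻¹(0.1) = 0.105; F⁻¹(0.9) = 0.415.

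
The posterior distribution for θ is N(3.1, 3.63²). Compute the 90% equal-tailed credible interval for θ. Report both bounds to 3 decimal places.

[-2.871, 9.071]

The posterior is symmetric, so the 90% equal-tailed interval is θ = 3.1 ± z·3.63 with z = 1.645.
Half-width: 1.645 × 3.63 = 5.971.
3.1 − 5.971 = -2.871; 3.1 + 5.971 = 9.071.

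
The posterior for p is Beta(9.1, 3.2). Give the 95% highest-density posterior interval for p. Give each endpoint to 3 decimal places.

[0.505, 0.952]

The posterior is unimodal and skewed, so the HPD interval has equal density at both endpoints and is the shortest 95% interval.
Solving f(0.505) = f(0.952) with F(0.952) − F(0.505) = 0.95 gives [0.505, 0.952].
For comparison, the equal-tailed interval is [0.474, 0.933]; the HPD is narrower and shifted toward the mode.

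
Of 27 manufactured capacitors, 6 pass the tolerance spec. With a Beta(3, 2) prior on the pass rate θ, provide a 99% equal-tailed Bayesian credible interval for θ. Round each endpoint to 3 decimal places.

Posterior: Beta(3+6, 2+21) = Beta(9, 23).
Equal-tailed 99% interval: the 0.005 and 0.995 quantiles of Beta(9, 23).
Posterior mean ≈ 0.281, SD ≈ 0.078; a Normal approximation gives roughly [0.080, 0.483].
Exact: F⁻¹(0.005) = 0.110; F⁻¹(0.995) = 0.502.

[0.110, 0.502]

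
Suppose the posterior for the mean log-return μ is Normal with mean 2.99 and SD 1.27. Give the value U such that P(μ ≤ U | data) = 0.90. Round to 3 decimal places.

4.618

Need U with P(μ ≤ U) = 0.90: U = 2.99 + z_{0.1}·1.27.
z = 1.282; U = 2.99 + 1.282 × 1.27 = 4.618.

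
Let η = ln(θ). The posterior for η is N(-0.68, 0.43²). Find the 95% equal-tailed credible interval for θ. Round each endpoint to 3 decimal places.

[0.218, 1.177]

On the log scale the 95% interval is -0.68 ± 1.960 × 0.43 = [-1.5228, 0.1628].
Exponentiate: [e^-1.5228, e^0.1628] = [0.218, 1.177].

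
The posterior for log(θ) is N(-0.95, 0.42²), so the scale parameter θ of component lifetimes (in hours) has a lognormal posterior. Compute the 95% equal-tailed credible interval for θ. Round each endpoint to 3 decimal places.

On the log scale the 95% interval is -0.95 ± 1.960 × 0.42 = [-1.7732, -0.1268].
Exponentiate: [e^-1.7732, e^-0.1268] = [0.170, 0.881].

[0.170, 0.881]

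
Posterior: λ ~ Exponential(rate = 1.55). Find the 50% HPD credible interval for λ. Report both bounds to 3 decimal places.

[0.000, 0.447]

The exponential density is strictly decreasing on [0, ∞), so the HPD interval is anchored at 0: [0, q] with P(λ ≤ q) = 0.50.
q = −ln(1 − 0.50) / 1.55 = 0.6931 / 1.55 = 0.447.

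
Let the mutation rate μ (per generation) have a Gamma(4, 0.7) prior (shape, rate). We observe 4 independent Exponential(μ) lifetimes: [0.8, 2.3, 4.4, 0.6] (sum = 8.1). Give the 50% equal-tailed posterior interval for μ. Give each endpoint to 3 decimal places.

[0.677, 1.101]

Posterior: Gamma(4+4, 0.7+8.1) = Gamma(8, 8.8) (shape, rate).
Equal-tailed 50% interval: Gamma(8, 8.8) quantiles at 0.25 and 0.75.
Posterior mean ≈ 0.909, SD ≈ 0.321; a Normal approximation gives roughly [0.692, 1.126].
Exact: lower = 0.677; upper = 1.101.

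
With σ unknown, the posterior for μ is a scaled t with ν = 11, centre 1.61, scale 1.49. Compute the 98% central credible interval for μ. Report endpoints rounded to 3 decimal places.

The t_11 distribution is symmetric; the 98% interval is 1.61 ± t·1.49 with t_{0.99,11} = 2.718.
Half-width: 2.718 × 1.49 = 4.050.
1.61 − 4.050 = -2.440; 1.61 + 4.050 = 5.660.

[-2.440, 5.660]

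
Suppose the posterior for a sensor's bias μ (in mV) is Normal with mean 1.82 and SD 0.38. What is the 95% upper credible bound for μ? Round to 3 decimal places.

Need U with P(μ ≤ U) = 0.95: U = 1.82 + z_{0.05}·0.38.
z = 1.645; U = 1.82 + 1.645 × 0.38 = 2.445.

2.445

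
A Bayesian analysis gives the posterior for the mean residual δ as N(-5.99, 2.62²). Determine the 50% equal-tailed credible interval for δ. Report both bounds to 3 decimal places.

The posterior is symmetric, so the 50% equal-tailed interval is δ = -5.99 ± z·2.62 with z = 0.674.
Half-width: 0.674 × 2.62 = 1.767.
-5.99 − 1.767 = -7.757; -5.99 + 1.767 = -4.223.

[-7.757, -4.223]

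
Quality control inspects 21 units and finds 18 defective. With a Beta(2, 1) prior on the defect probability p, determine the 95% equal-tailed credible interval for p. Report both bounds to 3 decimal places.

[0.664, 0.950]

Posterior: Beta(2+18, 1+3) = Beta(20, 4).
Equal-tailed 95% interval: the 0.025 and 0.975 quantiles of Beta(20, 4).
Posterior mean ≈ 0.833, SD ≈ 0.075; a Normal approximation gives roughly [0.687, 0.979].
Exact: F⁻¹(0.025) = 0.664; F⁻¹(0.975) = 0.950.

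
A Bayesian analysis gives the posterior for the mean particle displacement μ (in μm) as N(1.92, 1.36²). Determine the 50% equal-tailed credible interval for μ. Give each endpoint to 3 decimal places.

The posterior is symmetric, so the 50% equal-tailed interval is μ = 1.92 ± z·1.36 with z = 0.674.
Half-width: 0.674 × 1.36 = 0.917.
1.92 − 0.917 = 1.003; 1.92 + 0.917 = 2.837.

[1.003, 2.837]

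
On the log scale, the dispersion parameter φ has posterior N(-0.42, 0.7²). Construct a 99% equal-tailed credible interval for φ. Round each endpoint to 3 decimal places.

[0.108, 3.987]

On the log scale the 99% interval is -0.42 ± 2.576 × 0.7 = [-2.2231, 1.3831].
Exponentiate: [e^-2.2231, e^1.3831] = [0.108, 3.987].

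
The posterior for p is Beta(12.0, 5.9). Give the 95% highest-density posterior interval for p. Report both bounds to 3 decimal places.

[0.458, 0.872]

The posterior is unimodal and skewed, so the HPD interval has equal density at both endpoints and is the shortest 95% interval.
Solving f(0.458) = f(0.872) with F(0.872) − F(0.458) = 0.95 gives [0.458, 0.872].
For comparison, the equal-tailed interval is [0.444, 0.861]; the HPD is narrower and shifted toward the mode.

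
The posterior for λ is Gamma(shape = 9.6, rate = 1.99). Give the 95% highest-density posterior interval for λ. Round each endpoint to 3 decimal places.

The posterior is unimodal and skewed, so the HPD interval has equal density at both endpoints and is the shortest 95% interval.
Solving f(2.021) = f(7.927) with F(7.927) − F(2.021) = 0.95 gives [2.021, 7.927].
For comparison, the equal-tailed interval is [2.272, 8.321]; the HPD is narrower and shifted toward the mode.

[2.021, 7.927]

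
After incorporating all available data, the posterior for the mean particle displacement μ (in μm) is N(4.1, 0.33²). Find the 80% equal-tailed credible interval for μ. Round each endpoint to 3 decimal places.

[3.677, 4.523]

The posterior is symmetric, so the 80% equal-tailed interval is μ = 4.1 ± z·0.33 with z = 1.282.
Half-width: 1.282 × 0.33 = 0.423.
4.1 − 0.423 = 3.677; 4.1 + 0.423 = 4.523.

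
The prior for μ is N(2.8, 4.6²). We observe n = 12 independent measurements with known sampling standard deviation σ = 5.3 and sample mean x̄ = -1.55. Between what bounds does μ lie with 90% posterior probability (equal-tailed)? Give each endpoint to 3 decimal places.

Posterior precision = 1/4.6² + 12/5.3² = 0.0473 + 0.4272 = 0.4745, so posterior SD = 1.4518.
Posterior mean = (2.8/4.6² + 12·-1.55/5.3²) / 0.4745 = -1.1167.
Interval: -1.1167 ± 1.645 × 1.4518 → [-3.505, 1.271].

[-3.505, 1.271]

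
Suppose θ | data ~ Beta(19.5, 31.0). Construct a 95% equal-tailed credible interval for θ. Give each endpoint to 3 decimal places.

[0.258, 0.523]

Posterior: Beta(19.5, 31.0).
Equal-tailed 95% interval: the 0.025 and 0.975 quantiles of Beta(19.5, 31.0).
Posterior mean ≈ 0.386, SD ≈ 0.068; a Normal approximation gives roughly [0.253, 0.519].
Exact: F⁻¹(0.025) = 0.258; F⁻¹(0.975) = 0.523.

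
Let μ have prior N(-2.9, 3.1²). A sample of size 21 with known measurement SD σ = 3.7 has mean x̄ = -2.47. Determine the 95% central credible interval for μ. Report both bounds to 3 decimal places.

[-4.029, -0.966]

Posterior precision = 1/3.1² + 21/3.7² = 0.1041 + 1.5340 = 1.6380, so posterior SD = 0.7813.
Posterior mean = (-2.9/3.1² + 21·-2.47/3.7²) / 1.6380 = -2.4973.
Interval: -2.4973 ± 1.960 × 0.7813 → [-4.029, -0.966].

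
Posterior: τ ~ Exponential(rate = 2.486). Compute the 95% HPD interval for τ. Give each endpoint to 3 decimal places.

The exponential density is strictly decreasing on [0, ∞), so the HPD interval is anchored at 0: [0, q] with P(τ ≤ q) = 0.95.
q = −ln(1 − 0.95) / 2.486 = 2.9957 / 2.486 = 1.205.

[0.000, 1.205]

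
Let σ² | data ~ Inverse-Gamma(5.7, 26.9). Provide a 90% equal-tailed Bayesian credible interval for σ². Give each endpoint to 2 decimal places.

[2.66, 11.13]

Inverse-Gamma(5.7, 26.9) quantiles: F⁻¹(0.05) and F⁻¹(0.95).
Equivalently, 1/σ² ~ Gamma(5.7, rate = 26.9); invert its 0.95 and 0.05 quantiles.
Posterior mean ≈ 5.72, SD ≈ 2.98; a Normal approximation gives roughly [0.83, 10.62].
Exact: lower = 2.66; upper = 11.13.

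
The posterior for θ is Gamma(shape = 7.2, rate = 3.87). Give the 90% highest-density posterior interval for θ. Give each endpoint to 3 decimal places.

[0.754, 2.926]

The posterior is unimodal and skewed, so the HPD interval has equal density at both endpoints and is the shortest 90% interval.
Solving f(0.754) = f(2.926) with F(2.926) − F(0.754) = 0.90 gives [0.754, 2.926].
For comparison, the equal-tailed interval is [0.884, 3.128]; the HPD is narrower and shifted toward the mode.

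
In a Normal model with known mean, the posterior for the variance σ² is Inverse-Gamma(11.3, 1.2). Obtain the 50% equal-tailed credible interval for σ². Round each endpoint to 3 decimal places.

Inverse-Gamma(11.3, 1.2) quantiles: F⁻¹(0.25) and F⁻¹(0.75).
Equivalently, 1/σ² ~ Gamma(11.3, rate = 1.2); invert its 0.75 and 0.25 quantiles.
Posterior mean ≈ 0.117, SD ≈ 0.038; a Normal approximation gives roughly [0.091, 0.142].
Exact: lower = 0.090; upper = 0.135.

[0.090, 0.135]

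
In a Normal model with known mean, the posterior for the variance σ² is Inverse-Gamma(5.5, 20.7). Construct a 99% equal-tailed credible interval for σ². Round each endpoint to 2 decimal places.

Inverse-Gamma(5.5, 20.7) quantiles: F⁻¹(0.005) and F⁻¹(0.995).
Equivalently, 1/σ² ~ Gamma(5.5, rate = 20.7); invert its 0.995 and 0.005 quantiles.
Posterior mean ≈ 4.60, SD ≈ 2.46; a Normal approximation gives roughly [-1.73, 10.93].
Exact: lower = 1.55; upper = 15.90.

[1.55, 15.90]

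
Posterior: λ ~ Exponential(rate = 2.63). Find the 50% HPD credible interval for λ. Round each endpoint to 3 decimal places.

[0.000, 0.264]

The exponential density is strictly decreasing on [0, ∞), so the HPD interval is anchored at 0: [0, q] with P(λ ≤ q) = 0.50.
q = −ln(1 − 0.50) / 2.63 = 0.6931 / 2.63 = 0.264.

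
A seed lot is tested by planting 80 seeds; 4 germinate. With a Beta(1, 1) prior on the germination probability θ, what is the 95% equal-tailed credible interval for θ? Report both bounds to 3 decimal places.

Posterior: Beta(1+4, 1+76) = Beta(5, 77).
Equal-tailed 95% interval: the 0.025 and 0.975 quantiles of Beta(5, 77).
Posterior mean ≈ 0.061, SD ≈ 0.026; a Normal approximation gives roughly [0.009, 0.112].
Exact: F⁻¹(0.025) = 0.020; F⁻¹(0.975) = 0.122.

[0.020, 0.122]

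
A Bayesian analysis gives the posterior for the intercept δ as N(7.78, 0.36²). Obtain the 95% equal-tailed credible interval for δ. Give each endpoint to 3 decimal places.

The posterior is symmetric, so the 95% equal-tailed interval is δ = 7.78 ± z·0.36 with z = 1.960.
Half-width: 1.960 × 0.36 = 0.706.
7.78 − 0.706 = 7.074; 7.78 + 0.706 = 8.486.

[7.074, 8.486]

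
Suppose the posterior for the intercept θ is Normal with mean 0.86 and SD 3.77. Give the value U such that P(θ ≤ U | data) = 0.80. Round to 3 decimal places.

4.033

Need U with P(θ ≤ U) = 0.80: U = 0.86 + z_{0.2}·3.77.
z = 0.842; U = 0.86 + 0.842 × 3.77 = 4.033.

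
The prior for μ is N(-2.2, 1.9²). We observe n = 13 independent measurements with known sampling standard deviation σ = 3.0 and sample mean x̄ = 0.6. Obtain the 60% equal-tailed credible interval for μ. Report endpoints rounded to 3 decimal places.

[-0.492, 0.791]

Posterior precision = 1/1.9² + 13/3.0² = 0.2770 + 1.4444 = 1.7215, so posterior SD = 0.7622.
Posterior mean = (-2.2/1.9² + 13·0.6/3.0²) / 1.7215 = 0.1494.
Interval: 0.1494 ± 0.842 × 0.7622 → [-0.492, 0.791].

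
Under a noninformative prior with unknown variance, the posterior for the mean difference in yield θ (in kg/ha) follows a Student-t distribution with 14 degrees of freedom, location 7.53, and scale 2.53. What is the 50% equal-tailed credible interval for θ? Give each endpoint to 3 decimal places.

[5.778, 9.282]

The t_14 distribution is symmetric; the 50% interval is 7.53 ± t·2.53 with t_{0.75,14} = 0.692.
Half-width: 0.692 × 2.53 = 1.752.
7.53 − 1.752 = 5.778; 7.53 + 1.752 = 9.282.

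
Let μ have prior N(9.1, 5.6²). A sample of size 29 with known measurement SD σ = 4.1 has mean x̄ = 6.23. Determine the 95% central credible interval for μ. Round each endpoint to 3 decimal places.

[4.803, 7.761]

Posterior precision = 1/5.6² + 29/4.1² = 0.0319 + 1.7252 = 1.7571, so posterior SD = 0.7544.
Posterior mean = (9.1/5.6² + 29·6.23/4.1²) / 1.7571 = 6.2821.
Interval: 6.2821 ± 1.960 × 0.7544 → [4.803, 7.761].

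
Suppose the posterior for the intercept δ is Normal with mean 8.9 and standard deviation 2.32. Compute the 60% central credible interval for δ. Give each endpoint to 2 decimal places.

The posterior is symmetric, so the 60% equal-tailed interval is δ = 8.9 ± z·2.32 with z = 0.842.
Half-width: 0.842 × 2.32 = 1.95.
8.9 − 1.95 = 6.95; 8.9 + 1.95 = 10.85.

[6.95, 10.85]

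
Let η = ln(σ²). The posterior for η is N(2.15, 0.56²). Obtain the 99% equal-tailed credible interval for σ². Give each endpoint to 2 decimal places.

On the log scale the 99% interval is 2.15 ± 2.576 × 0.56 = [0.7075, 3.5925].
Exponentiate: [e^0.7075, e^3.5925] = [2.03, 36.32].

[2.03, 36.32]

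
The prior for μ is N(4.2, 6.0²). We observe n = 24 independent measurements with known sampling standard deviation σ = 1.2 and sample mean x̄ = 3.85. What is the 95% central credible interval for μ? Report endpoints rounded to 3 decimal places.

[3.371, 4.330]

Posterior precision = 1/6.0² + 24/1.2² = 0.0278 + 16.6667 = 16.6944, so posterior SD = 0.2447.
Posterior mean = (4.2/6.0² + 24·3.85/1.2²) / 16.6944 = 3.8506.
Interval: 3.8506 ± 1.960 × 0.2447 → [3.371, 4.330].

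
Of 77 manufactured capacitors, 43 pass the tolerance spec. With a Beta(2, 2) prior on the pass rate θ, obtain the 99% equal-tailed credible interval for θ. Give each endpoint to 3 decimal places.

Posterior: Beta(2+43, 2+34) = Beta(45, 36).
Equal-tailed 99% interval: the 0.005 and 0.995 quantiles of Beta(45, 36).
Posterior mean ≈ 0.556, SD ≈ 0.055; a Normal approximation gives roughly [0.414, 0.697].
Exact: F⁻¹(0.005) = 0.413; F⁻¹(0.995) = 0.693.

[0.413, 0.693]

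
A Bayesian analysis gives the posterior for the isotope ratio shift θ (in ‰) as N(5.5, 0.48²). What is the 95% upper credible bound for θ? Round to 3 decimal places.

Need U with P(θ ≤ U) = 0.95: U = 5.5 + z_{0.05}·0.48.
z = 1.645; U = 5.5 + 1.645 × 0.48 = 6.290.

6.290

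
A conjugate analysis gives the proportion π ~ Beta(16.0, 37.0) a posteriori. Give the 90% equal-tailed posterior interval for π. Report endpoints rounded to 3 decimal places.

Posterior: Beta(16.0, 37.0).
Equal-tailed 90% interval: the 0.05 and 0.95 quantiles of Beta(16.0, 37.0).
Posterior mean ≈ 0.302, SD ≈ 0.062; a Normal approximation gives roughly [0.199, 0.405].
Exact: F⁻¹(0.05) = 0.203; F⁻¹(0.95) = 0.409.

[0.203, 0.409]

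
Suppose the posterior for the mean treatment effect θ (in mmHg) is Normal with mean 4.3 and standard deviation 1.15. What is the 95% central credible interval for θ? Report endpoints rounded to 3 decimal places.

[2.046, 6.554]

The posterior is symmetric, so the 95% equal-tailed interval is θ = 4.3 ± z·1.15 with z = 1.960.
Half-width: 1.960 × 1.15 = 2.254.
4.3 − 2.254 = 2.046; 4.3 + 2.254 = 6.554.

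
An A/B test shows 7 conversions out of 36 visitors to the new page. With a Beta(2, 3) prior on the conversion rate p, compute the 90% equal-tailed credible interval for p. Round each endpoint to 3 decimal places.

Posterior: Beta(2+7, 3+29) = Beta(9, 32).
Equal-tailed 90% interval: the 0.05 and 0.95 quantiles of Beta(9, 32).
Posterior mean ≈ 0.220, SD ≈ 0.064; a Normal approximation gives roughly [0.114, 0.325].
Exact: F⁻¹(0.05) = 0.123; F⁻¹(0.95) = 0.332.

[0.123, 0.332]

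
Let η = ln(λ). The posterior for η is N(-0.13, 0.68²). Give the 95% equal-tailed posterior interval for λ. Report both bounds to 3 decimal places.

[0.232, 3.329]

On the log scale the 95% interval is -0.13 ± 1.960 × 0.68 = [-1.4628, 1.2028].
Exponentiate: [e^-1.4628, e^1.2028] = [0.232, 3.329].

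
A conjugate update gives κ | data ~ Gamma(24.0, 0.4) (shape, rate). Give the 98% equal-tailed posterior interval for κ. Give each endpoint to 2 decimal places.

Posterior: Gamma(shape 24.0, rate 0.4).
Equal-tailed 98% interval: Gamma(24.0, 0.4) quantiles at 0.01 and 0.99.
Posterior mean ≈ 60.00, SD ≈ 12.25; a Normal approximation gives roughly [31.51, 88.49].
Exact: lower = 35.22; upper = 92.10.

[35.22, 92.10]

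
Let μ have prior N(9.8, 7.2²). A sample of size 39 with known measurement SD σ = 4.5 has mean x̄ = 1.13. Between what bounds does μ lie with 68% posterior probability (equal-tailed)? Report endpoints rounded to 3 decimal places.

[0.503, 1.929]

Posterior precision = 1/7.2² + 39/4.5² = 0.0193 + 1.9259 = 1.9452, so posterior SD = 0.7170.
Posterior mean = (9.8/7.2² + 39·1.13/4.5²) / 1.9452 = 1.2160.
Interval: 1.2160 ± 0.994 × 0.7170 → [0.503, 1.929].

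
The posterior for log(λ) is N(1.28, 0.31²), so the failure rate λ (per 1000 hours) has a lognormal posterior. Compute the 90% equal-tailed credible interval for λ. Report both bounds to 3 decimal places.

[2.160, 5.989]

On the log scale the 90% interval is 1.28 ± 1.645 × 0.31 = [0.7701, 1.7899].
Exponentiate: [e^0.7701, e^1.7899] = [2.160, 5.989].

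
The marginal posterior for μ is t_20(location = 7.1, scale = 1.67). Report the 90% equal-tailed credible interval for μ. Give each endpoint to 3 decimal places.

[4.220, 9.980]

The t_20 distribution is symmetric; the 90% interval is 7.1 ± t·1.67 with t_{0.95,20} = 1.725.
Half-width: 1.725 × 1.67 = 2.880.
7.1 − 2.880 = 4.220; 7.1 + 2.880 = 9.980.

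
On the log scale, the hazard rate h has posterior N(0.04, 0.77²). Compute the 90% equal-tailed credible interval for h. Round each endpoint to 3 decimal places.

On the log scale the 90% interval is 0.04 ± 1.645 × 0.77 = [-1.2265, 1.3065].
Exponentiate: [e^-1.2265, e^1.3065] = [0.293, 3.693].

[0.293, 3.693]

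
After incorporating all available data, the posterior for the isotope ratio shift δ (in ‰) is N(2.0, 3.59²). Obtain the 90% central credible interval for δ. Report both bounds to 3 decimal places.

[-3.905, 7.905]

The posterior is symmetric, so the 90% equal-tailed interval is δ = 2.0 ± z·3.59 with z = 1.645.
Half-width: 1.645 × 3.59 = 5.905.
2.0 − 5.905 = -3.905; 2.0 + 5.905 = 7.905.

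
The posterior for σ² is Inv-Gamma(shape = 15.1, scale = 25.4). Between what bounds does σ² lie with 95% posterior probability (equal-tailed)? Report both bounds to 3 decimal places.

[1.076, 2.999]

Inverse-Gamma(15.1, 25.4) quantiles: F⁻¹(0.025) and F⁻¹(0.975).
Equivalently, 1/σ² ~ Gamma(15.1, rate = 25.4); invert its 0.975 and 0.025 quantiles.
Posterior mean ≈ 1.801, SD ≈ 0.498; a Normal approximation gives roughly [0.826, 2.777].
Exact: lower = 1.076; upper = 2.999.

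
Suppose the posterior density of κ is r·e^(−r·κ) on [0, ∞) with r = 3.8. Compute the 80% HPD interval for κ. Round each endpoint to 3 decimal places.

[0.000, 0.424]

The exponential density is strictly decreasing on [0, ∞), so the HPD interval is anchored at 0: [0, q] with P(κ ≤ q) = 0.80.
q = −ln(1 − 0.80) / 3.8 = 1.6094 / 3.8 = 0.424.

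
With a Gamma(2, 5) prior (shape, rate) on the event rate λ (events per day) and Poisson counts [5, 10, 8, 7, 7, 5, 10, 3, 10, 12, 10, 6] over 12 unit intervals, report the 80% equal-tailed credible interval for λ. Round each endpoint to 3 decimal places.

[4.867, 6.334]

Posterior: Gamma(2+93, 5+12) = Gamma(95, 17) (shape, rate).
Equal-tailed 80% interval: Gamma(95, 17) quantiles at 0.1 and 0.9.
Posterior mean ≈ 5.588, SD ≈ 0.573; a Normal approximation gives roughly [4.853, 6.323].
Exact: lower = 4.867; upper = 6.334.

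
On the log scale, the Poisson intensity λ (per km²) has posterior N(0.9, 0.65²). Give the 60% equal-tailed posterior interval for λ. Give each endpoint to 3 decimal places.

[1.423, 4.251]

On the log scale the 60% interval is 0.9 ± 0.842 × 0.65 = [0.3529, 1.4471].
Exponentiate: [e^0.3529, e^1.4471] = [1.423, 4.251].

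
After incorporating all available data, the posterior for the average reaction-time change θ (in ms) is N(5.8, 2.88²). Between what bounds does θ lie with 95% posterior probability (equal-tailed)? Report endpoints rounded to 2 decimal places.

The posterior is symmetric, so the 95% equal-tailed interval is θ = 5.8 ± z·2.88 with z = 1.960.
Half-width: 1.960 × 2.88 = 5.64.
5.8 − 5.64 = 0.16; 5.8 + 5.64 = 11.44.

[0.16, 11.44]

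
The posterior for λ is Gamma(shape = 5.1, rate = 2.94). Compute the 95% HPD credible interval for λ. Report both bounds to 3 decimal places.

The posterior is unimodal and skewed, so the HPD interval has equal density at both endpoints and is the shortest 95% interval.
Solving f(0.429) = f(3.257) with F(3.257) − F(0.429) = 0.95 gives [0.429, 3.257].
For comparison, the equal-tailed interval is [0.571, 3.533]; the HPD is narrower and shifted toward the mode.

[0.429, 3.257]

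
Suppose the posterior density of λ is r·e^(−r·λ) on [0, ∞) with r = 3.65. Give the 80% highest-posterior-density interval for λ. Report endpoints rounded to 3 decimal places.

[0.000, 0.441]

The exponential density is strictly decreasing on [0, ∞), so the HPD interval is anchored at 0: [0, q] with P(λ ≤ q) = 0.80.
q = −ln(1 − 0.80) / 3.65 = 1.6094 / 3.65 = 0.441.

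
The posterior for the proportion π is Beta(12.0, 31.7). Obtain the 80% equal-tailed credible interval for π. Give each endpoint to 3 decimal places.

[0.191, 0.363]

Posterior: Beta(12.0, 31.7).
Equal-tailed 80% interval: the 0.1 and 0.9 quantiles of Beta(12.0, 31.7).
Posterior mean ≈ 0.275, SD ≈ 0.067; a Normal approximation gives roughly [0.189, 0.360].
Exact: F⁻¹(0.1) = 0.191; F⁻¹(0.9) = 0.363.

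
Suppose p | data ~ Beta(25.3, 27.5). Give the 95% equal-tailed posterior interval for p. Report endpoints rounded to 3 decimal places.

[0.347, 0.613]

Posterior: Beta(25.3, 27.5).
Equal-tailed 95% interval: the 0.025 and 0.975 quantiles of Beta(25.3, 27.5).
Posterior mean ≈ 0.479, SD ≈ 0.068; a Normal approximation gives roughly [0.346, 0.613].
Exact: F⁻¹(0.025) = 0.347; F⁻¹(0.975) = 0.613.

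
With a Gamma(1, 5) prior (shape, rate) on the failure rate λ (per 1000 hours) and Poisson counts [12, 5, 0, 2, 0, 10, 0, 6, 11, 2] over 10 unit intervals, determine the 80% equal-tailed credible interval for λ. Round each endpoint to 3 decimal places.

[2.685, 3.877]

Posterior: Gamma(1+48, 5+10) = Gamma(49, 15) (shape, rate).
Equal-tailed 80% interval: Gamma(49, 15) quantiles at 0.1 and 0.9.
Posterior mean ≈ 3.267, SD ≈ 0.467; a Normal approximation gives roughly [2.669, 3.865].
Exact: lower = 2.685; upper = 3.877.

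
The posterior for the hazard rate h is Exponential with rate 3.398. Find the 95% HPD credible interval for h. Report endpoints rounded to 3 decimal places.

[0.000, 0.882]

The exponential density is strictly decreasing on [0, ∞), so the HPD interval is anchored at 0: [0, q] with P(h ≤ q) = 0.95.
q = −ln(1 − 0.95) / 3.398 = 2.9957 / 3.398 = 0.882.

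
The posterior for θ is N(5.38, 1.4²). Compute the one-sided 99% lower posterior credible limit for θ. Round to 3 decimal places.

2.123

Need L with P(θ ≥ L) = 0.99: L = 5.38 − z_{0.01}·1.4.
z = 2.326; L = 5.38 − 2.326 × 1.4 = 2.123.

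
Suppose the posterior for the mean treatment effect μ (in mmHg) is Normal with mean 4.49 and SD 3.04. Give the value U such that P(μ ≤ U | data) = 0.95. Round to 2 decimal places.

Need U with P(μ ≤ U) = 0.95: U = 4.49 + z_{0.05}·3.04.
z = 1.645; U = 4.49 + 1.645 × 3.04 = 9.49.

9.49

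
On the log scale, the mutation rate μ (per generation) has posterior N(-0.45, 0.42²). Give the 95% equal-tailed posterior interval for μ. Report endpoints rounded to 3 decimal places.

On the log scale the 95% interval is -0.45 ± 1.960 × 0.42 = [-1.2732, 0.3732].
Exponentiate: [e^-1.2732, e^0.3732] = [0.280, 1.452].

[0.280, 1.452]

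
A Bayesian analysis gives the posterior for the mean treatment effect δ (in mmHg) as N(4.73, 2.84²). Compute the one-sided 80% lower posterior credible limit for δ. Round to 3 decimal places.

2.340

Need L with P(δ ≥ L) = 0.80: L = 4.73 − z_{0.2}·2.84.
z = 0.842; L = 4.73 − 0.842 × 2.84 = 2.340.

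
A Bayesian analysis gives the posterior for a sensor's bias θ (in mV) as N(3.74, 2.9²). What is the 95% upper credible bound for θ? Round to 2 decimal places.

8.51

Need U with P(θ ≤ U) = 0.95: U = 3.74 + z_{0.05}·2.9.
z = 1.645; U = 3.74 + 1.645 × 2.9 = 8.51.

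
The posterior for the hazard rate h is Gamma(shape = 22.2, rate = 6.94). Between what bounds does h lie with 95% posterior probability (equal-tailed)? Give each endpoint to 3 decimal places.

Posterior: Gamma(shape 22.2, rate 6.94).
Equal-tailed 95% interval: Gamma(22.2, 6.94) quantiles at 0.025 and 0.975.
Posterior mean ≈ 3.199, SD ≈ 0.679; a Normal approximation gives roughly [1.868, 4.530].
Exact: lower = 2.009; upper = 4.660.

[2.009, 4.660]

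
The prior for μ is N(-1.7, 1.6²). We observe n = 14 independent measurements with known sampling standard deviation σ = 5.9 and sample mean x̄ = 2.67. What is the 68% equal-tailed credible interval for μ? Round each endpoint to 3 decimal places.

Posterior precision = 1/1.6² + 14/5.9² = 0.3906 + 0.4022 = 0.7928, so posterior SD = 1.1231.
Posterior mean = (-1.7/1.6² + 14·2.67/5.9²) / 0.7928 = 0.5169.
Interval: 0.5169 ± 0.994 × 1.1231 → [-0.600, 1.634].

[-0.600, 1.634]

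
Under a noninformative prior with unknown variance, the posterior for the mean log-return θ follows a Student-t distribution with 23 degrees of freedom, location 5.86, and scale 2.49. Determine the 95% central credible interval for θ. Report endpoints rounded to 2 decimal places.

[0.71, 11.01]

The t_23 distribution is symmetric; the 95% interval is 5.86 ± t·2.49 with t_{0.975,23} = 2.069.
Half-width: 2.069 × 2.49 = 5.15.
5.86 − 5.15 = 0.71; 5.86 + 5.15 = 11.01.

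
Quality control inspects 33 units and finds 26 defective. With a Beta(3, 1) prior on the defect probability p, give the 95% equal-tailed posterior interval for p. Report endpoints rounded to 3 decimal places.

Posterior: Beta(3+26, 1+7) = Beta(29, 8).
Equal-tailed 95% interval: the 0.025 and 0.975 quantiles of Beta(29, 8).
Posterior mean ≈ 0.784, SD ≈ 0.067; a Normal approximation gives roughly [0.653, 0.915].
Exact: F⁻¹(0.025) = 0.640; F⁻¹(0.975) = 0.899.

[0.640, 0.899]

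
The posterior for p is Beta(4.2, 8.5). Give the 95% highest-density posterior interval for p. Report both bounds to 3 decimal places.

The posterior is unimodal and skewed, so the HPD interval has equal density at both endpoints and is the shortest 95% interval.
Solving f(0.097) = f(0.579) with F(0.579) − F(0.097) = 0.95 gives [0.097, 0.579].
For comparison, the equal-tailed interval is [0.112, 0.599]; the HPD is narrower and shifted toward the mode.

[0.097, 0.579]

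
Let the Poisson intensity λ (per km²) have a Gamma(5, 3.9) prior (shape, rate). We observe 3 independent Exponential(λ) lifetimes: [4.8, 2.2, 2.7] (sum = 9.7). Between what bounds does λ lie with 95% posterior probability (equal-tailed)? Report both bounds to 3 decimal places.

[0.254, 1.060]

Posterior: Gamma(5+3, 3.9+9.7) = Gamma(8, 13.6) (shape, rate).
Equal-tailed 95% interval: Gamma(8, 13.6) quantiles at 0.025 and 0.975.
Posterior mean ≈ 0.588, SD ≈ 0.208; a Normal approximation gives roughly [0.181, 0.996].
Exact: lower = 0.254; upper = 1.060.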